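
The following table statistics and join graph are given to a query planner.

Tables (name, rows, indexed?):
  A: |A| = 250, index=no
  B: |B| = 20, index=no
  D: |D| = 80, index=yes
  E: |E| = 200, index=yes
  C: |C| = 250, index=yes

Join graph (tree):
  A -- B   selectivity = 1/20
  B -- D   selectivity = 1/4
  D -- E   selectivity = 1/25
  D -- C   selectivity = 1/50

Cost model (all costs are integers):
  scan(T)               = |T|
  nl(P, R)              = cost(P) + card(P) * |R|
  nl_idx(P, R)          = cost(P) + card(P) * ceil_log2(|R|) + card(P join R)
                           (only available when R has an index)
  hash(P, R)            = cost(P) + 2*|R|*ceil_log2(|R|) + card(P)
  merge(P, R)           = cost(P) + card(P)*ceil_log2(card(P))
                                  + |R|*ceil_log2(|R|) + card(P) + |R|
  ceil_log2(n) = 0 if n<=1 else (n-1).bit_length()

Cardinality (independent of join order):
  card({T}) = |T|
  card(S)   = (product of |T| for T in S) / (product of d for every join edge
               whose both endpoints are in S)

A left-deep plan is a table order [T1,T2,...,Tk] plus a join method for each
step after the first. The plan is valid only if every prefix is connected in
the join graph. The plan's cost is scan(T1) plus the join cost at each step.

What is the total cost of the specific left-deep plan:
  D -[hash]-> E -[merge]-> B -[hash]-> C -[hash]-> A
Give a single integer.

step 1: scan D: cost=80, card=80
step 2: join E via hash
    card(P join E) = 80*200/(25) = 640
    cost = 80 + 2*200*8 + 80 = 3360
step 3: join B via merge
    card(P join B) = 640*20/(4) = 3200
    cost = 3360 + 640*10 + 20*5 + 640 + 20 = 10520
step 4: join C via hash
    card(P join C) = 3200*250/(50) = 16000
    cost = 10520 + 2*250*8 + 3200 = 17720
step 5: join A via hash
    card(P join A) = 16000*250/(20) = 200000
    cost = 17720 + 2*250*8 + 16000 = 37720

37720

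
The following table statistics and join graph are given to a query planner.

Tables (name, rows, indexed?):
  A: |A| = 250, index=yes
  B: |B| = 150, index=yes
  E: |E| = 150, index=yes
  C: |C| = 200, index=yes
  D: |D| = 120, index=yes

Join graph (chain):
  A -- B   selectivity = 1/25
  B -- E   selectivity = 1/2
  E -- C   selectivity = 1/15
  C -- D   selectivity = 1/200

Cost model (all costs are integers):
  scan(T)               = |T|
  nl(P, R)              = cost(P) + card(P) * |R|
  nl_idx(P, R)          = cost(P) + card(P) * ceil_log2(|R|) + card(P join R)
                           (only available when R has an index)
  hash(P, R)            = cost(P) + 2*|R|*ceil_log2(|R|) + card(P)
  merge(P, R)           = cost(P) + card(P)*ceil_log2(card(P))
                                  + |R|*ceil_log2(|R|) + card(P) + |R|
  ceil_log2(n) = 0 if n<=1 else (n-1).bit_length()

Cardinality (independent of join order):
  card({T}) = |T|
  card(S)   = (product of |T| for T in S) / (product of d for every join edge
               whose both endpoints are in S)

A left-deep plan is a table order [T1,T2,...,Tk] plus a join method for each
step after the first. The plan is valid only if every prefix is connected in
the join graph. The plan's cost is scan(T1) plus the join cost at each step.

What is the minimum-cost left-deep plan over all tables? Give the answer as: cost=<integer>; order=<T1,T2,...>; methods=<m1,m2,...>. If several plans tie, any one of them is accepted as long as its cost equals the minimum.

cost=100960; order=D,C,E,B,A; methods=nl_idx,nl_idx,hash,hash

Selinger DP (subsets sized 1..n):
  {A}: scan cost=250, card=250
  {B}: scan cost=150, card=150
  {E}: scan cost=150, card=150
  {C}: scan cost=200, card=200
  {D}: scan cost=120, card=120
  {AB}: card=1500; try (A,nl_idx)→2850, (B,hash)→2900, (B,nl_idx)→3750, (A,merge)→3750, (B,merge)→3850, (A,hash)→4300 …(+2); best=2850 via (A,nl_idx)
  {BE}: card=11250; try (E,hash)→2700, (B,hash)→2700, (E,merge)→2850, (B,merge)→2850, (E,nl_idx)→12600, (B,nl_idx)→12600 …(+2); best=2700 via (E,hash)
  {CE}: card=2000; try (E,hash)→2800, (C,merge)→3300, (E,merge)→3350, (C,nl_idx)→3350, (C,hash)→3500, (E,nl_idx)→3800 …(+2); best=2800 via (E,hash)
  {CD}: card=120; try (C,nl_idx)→1200, (D,nl_idx)→1720, (D,hash)→2080, (C,merge)→2880, (D,merge)→2960, (C,hash)→3440 …(+2); best=1200 via (C,nl_idx)
  {ABE}: card=112500; try (E,hash)→6750, (A,hash)→17950, (E,merge)→22200, (E,nl_idx)→127350, (A,merge)→173700, (A,nl_idx)→205200 …(+2); best=6750 via (E,hash)
  {BCE}: card=150000; try (B,hash)→7200, (C,hash)→17150, (B,merge)→28150, (B,nl_idx)→168800, (C,merge)→173250, (C,nl_idx)→242700 …(+2); best=7200 via (B,hash)
  {CDE}: card=1200; try (E,nl_idx)→3360, (E,merge)→3510, (E,hash)→3720, (D,hash)→6480, (D,nl_idx)→18000, (E,nl)→19200 …(+2); best=3360 via (E,nl_idx)
  {ABCE}: card=1500000; try (C,hash)→122450, (A,hash)→161200, (C,merge)→2033550, (C,nl_idx)→2406750, (A,nl_idx)→2707200, (A,merge)→2859450 …(+2); best=122450 via (C,hash)
  {BCDE}: card=90000; try (B,hash)→6960, (B,merge)→19110, (B,nl_idx)→102960, (D,hash)→158880, (B,nl)→183360, (D,nl_idx)→1147200 …(+2); best=6960 via (B,hash)
  {ABCDE}: card=900000; try (A,hash)→100960, (D,hash)→1624130, (A,nl_idx)→1626960, (A,merge)→1629210, (D,nl_idx)→11522450, (A,nl)→22506960 …(+2); best=100960 via (A,hash)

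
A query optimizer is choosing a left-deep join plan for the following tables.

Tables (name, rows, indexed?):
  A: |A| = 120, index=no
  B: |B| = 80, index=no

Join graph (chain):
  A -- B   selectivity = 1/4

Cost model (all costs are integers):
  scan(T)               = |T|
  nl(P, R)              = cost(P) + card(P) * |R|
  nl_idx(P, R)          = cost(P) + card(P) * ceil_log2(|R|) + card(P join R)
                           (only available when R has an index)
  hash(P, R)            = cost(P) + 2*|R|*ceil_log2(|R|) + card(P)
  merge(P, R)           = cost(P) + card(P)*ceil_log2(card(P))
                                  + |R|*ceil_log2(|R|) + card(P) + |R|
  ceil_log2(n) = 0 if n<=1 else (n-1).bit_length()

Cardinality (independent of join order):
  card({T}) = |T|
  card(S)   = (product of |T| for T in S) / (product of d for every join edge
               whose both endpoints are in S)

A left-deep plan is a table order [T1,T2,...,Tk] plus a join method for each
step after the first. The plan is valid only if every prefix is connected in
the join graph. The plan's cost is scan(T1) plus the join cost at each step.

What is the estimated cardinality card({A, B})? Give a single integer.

Tables in S: A(120), B(80)
Edges inside S: A-B(d=4)
numerator = 120 * 80 = 9600
denominator = 4 = 4
card(S) = 9600 / 4 = 2400

2400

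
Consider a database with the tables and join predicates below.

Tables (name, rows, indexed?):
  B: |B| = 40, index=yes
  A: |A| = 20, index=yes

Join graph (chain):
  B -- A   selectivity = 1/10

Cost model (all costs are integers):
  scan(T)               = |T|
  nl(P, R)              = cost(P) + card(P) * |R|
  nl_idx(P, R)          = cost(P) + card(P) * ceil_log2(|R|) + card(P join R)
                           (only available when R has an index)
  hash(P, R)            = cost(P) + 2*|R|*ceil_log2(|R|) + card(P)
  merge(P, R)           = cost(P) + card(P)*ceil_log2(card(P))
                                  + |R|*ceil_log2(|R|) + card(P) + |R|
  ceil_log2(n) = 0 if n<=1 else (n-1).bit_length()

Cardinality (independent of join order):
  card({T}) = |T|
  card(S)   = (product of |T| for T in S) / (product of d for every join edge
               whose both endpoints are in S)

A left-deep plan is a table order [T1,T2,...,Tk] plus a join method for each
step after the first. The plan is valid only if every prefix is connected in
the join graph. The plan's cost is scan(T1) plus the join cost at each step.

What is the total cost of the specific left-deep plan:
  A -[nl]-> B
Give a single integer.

820

step 1: scan A: cost=20, card=20
step 2: join B via nl
    card(P join B) = 20*40/(10) = 80
    cost = 20 + 20*40 = 820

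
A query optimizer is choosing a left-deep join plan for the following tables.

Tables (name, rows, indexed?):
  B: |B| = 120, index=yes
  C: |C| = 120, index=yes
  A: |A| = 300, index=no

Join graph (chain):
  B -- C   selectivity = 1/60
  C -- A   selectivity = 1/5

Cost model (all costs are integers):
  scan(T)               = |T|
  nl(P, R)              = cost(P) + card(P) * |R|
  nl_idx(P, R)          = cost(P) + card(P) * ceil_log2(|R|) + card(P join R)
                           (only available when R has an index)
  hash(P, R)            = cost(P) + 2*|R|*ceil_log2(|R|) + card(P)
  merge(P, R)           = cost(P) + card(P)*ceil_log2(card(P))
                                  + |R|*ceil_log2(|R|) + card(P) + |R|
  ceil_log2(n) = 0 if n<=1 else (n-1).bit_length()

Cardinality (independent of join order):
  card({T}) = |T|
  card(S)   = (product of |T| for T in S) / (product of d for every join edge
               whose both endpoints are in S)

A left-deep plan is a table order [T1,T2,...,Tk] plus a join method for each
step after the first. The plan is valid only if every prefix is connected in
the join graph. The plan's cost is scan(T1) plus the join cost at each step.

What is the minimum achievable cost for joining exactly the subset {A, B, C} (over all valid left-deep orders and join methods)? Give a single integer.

6360

Selinger DP over subsets of {A,B,C}:
  {B}: scan cost=120, card=120
  {C}: scan cost=120, card=120
  {A}: scan cost=300, card=300
  {BC}: card=240; try (C,nl_idx)→1200, (B,nl_idx)→1200, (C,hash)→1920, (B,hash)→1920, (C,merge)→2040, (B,merge)→2040 …(+2); best=1200 via (C,nl_idx)
  {AC}: card=7200; try (C,hash)→2280, (A,merge)→4080, (C,merge)→4260, (A,hash)→5640, (C,nl_idx)→9600, (A,nl)→36120 …(+1); best=2280 via (C,hash)
  {ABC}: card=14400; try (A,merge)→6360, (A,hash)→6840, (B,hash)→11160, (B,nl_idx)→67080, (A,nl)→73200, (B,merge)→104040 …(+1); best=6360 via (A,merge)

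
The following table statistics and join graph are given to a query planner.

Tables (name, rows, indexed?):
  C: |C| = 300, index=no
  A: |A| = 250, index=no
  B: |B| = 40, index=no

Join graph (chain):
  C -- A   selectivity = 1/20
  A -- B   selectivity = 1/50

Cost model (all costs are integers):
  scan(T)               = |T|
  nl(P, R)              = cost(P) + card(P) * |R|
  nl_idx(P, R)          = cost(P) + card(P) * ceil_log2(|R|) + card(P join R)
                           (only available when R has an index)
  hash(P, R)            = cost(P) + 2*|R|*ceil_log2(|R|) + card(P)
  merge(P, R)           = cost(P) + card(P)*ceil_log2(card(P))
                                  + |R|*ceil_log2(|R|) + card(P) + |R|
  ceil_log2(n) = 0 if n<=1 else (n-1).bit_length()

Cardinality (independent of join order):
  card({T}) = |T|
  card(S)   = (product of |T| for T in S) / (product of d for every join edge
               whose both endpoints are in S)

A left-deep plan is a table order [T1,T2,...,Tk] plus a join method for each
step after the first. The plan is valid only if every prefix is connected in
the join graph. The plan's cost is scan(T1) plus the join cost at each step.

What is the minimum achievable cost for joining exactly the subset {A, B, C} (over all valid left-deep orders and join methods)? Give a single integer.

5780

Selinger DP over subsets of {A,B,C}:
  {C}: scan cost=300, card=300
  {A}: scan cost=250, card=250
  {B}: scan cost=40, card=40
  {AC}: card=3750; try (A,hash)→4600, (C,merge)→5500, (A,merge)→5550, (C,hash)→5900, (C,nl)→75250, (A,nl)→75300; best=4600 via (A,hash)
  {AB}: card=200; try (B,hash)→980, (A,merge)→2570, (B,merge)→2780, (A,hash)→4080, (A,nl)→10040, (B,nl)→10250; best=980 via (B,hash)
  {ABC}: card=3000; try (C,merge)→5780, (C,hash)→6580, (B,hash)→8830, (B,merge)→53630, (C,nl)→60980, (B,nl)→154600; best=5780 via (C,merge)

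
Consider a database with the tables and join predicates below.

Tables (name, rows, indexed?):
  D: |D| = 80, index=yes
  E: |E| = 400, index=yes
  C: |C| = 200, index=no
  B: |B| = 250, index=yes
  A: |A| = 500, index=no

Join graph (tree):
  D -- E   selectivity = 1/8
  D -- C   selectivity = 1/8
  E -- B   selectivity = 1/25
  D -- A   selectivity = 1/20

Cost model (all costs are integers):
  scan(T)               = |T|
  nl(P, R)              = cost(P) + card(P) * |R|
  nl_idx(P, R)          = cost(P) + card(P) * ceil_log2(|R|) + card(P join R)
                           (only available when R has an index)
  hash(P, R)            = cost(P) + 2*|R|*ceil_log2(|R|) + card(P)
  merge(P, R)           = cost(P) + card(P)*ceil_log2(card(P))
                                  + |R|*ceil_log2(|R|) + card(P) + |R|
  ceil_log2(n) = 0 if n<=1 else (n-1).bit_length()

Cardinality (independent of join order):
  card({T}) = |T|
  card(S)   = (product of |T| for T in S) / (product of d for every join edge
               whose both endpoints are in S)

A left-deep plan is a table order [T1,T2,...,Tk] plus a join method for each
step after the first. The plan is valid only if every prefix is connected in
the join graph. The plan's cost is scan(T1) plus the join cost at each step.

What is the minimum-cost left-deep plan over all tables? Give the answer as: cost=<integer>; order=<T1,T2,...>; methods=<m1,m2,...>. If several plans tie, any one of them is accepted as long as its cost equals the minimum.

cost=1062120; order=E,B,D,A,C; methods=hash,hash,hash,hash

Selinger DP (subsets sized 1..n):
  {D}: scan cost=80, card=80
  {E}: scan cost=400, card=400
  {C}: scan cost=200, card=200
  {B}: scan cost=250, card=250
  {A}: scan cost=500, card=500
  {DE}: card=4000; try (D,hash)→1920, (E,merge)→4720, (E,nl_idx)→4800, (D,merge)→5040, (D,nl_idx)→7200, (E,hash)→7360 …(+2); best=1920 via (D,hash)
  {CD}: card=2000; try (D,hash)→1520, (C,merge)→2520, (D,merge)→2640, (C,hash)→3360, (D,nl_idx)→3600, (C,nl)→16080 …(+1); best=1520 via (D,hash)
  {AD}: card=2000; try (D,hash)→2120, (A,merge)→5720, (D,nl_idx)→6000, (D,merge)→6140, (A,hash)→9160, (A,nl)→40080 …(+1); best=2120 via (D,hash)
  {BE}: card=4000; try (B,hash)→4800, (E,merge)→6500, (E,nl_idx)→6500, (B,merge)→6650, (B,nl_idx)→7600, (E,hash)→7700 …(+2); best=4800 via (B,hash)
  {CDE}: card=100000; try (C,hash)→9120, (E,hash)→10720, (E,merge)→29520, (C,merge)→55720, (E,nl_idx)→119520, (E,nl)→801520 …(+1); best=9120 via (C,hash)
  {BDE}: card=40000; try (D,hash)→9920, (B,hash)→9920, (B,merge)→56170, (D,merge)→57440, (D,nl_idx)→72800, (B,nl_idx)→73920 …(+2); best=9920 via (D,hash)
  {ADE}: card=100000; try (E,hash)→11320, (A,hash)→14920, (E,merge)→30120, (A,merge)→58920, (E,nl_idx)→120120, (E,nl)→802120 …(+1); best=11320 via (E,hash)
  {ACD}: card=50000; try (C,hash)→7320, (A,hash)→12520, (C,merge)→27920, (A,merge)→30520, (C,nl)→402120, (A,nl)→1001520; best=7320 via (C,hash)
  {BCDE}: card=1000000; try (C,hash)→53120, (B,hash)→113120, (C,merge)→691720, (B,nl_idx)→1809120, (B,merge)→1811370, (C,nl)→8009920 …(+1); best=53120 via (C,hash)
  {ACDE}: card=2500000; try (E,hash)→64520, (C,hash)→114520, (A,hash)→118120, (E,merge)→861320, (C,merge)→1813120, (A,merge)→1814120 …(+4); best=64520 via (E,hash)
  {ABDE}: card=1000000; try (A,hash)→58920, (B,hash)→115320, (A,merge)→694920, (B,nl_idx)→1811320, (B,merge)→1813570, (A,nl)→20009920 …(+1); best=58920 via (A,hash)
  {ABCDE}: card=25000000; try (C,hash)→1062120, (A,hash)→1062120, (B,hash)→2568520, (A,merge)→21058120, (C,merge)→21060720, (B,nl_idx)→45064520 …(+4); best=1062120 via (C,hash)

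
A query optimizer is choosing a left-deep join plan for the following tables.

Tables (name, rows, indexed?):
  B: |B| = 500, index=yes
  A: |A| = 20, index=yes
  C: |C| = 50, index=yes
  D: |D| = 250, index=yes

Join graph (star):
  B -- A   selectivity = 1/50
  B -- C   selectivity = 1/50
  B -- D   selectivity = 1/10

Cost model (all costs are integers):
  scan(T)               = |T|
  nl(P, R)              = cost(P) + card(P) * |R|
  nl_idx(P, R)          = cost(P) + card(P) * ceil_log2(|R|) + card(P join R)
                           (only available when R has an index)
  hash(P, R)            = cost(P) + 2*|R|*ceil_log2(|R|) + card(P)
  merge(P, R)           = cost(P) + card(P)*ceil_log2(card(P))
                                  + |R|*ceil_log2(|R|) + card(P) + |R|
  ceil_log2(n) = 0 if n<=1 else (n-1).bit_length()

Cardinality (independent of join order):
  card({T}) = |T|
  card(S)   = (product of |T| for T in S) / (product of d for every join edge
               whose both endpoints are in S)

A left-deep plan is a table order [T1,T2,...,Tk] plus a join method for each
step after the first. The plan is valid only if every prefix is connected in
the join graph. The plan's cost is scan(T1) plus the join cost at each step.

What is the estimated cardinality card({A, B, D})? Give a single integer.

Tables in S: A(20), B(500), D(250)
Edges inside S: B-A(d=50), B-D(d=10)
numerator = 20 * 500 * 250 = 2500000
denominator = 50 * 10 = 500
card(S) = 2500000 / 500 = 5000

5000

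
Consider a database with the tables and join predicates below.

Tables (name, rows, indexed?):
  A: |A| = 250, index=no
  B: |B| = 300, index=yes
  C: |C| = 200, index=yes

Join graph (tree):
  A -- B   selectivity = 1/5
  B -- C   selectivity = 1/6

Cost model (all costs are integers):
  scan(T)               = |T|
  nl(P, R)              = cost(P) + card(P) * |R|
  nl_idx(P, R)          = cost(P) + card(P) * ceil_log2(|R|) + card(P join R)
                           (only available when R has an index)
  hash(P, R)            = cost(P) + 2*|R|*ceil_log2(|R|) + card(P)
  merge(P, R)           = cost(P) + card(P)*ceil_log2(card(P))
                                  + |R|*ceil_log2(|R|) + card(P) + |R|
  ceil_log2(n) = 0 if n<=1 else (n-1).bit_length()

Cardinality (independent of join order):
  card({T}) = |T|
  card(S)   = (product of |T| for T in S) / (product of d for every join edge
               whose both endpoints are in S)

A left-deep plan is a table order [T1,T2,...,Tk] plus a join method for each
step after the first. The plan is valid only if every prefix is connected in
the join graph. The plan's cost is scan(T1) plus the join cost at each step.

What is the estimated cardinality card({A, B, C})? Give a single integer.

Tables in S: A(250), B(300), C(200)
Edges inside S: A-B(d=5), B-C(d=6)
numerator = 250 * 300 * 200 = 15000000
denominator = 5 * 6 = 30
card(S) = 15000000 / 30 = 500000

500000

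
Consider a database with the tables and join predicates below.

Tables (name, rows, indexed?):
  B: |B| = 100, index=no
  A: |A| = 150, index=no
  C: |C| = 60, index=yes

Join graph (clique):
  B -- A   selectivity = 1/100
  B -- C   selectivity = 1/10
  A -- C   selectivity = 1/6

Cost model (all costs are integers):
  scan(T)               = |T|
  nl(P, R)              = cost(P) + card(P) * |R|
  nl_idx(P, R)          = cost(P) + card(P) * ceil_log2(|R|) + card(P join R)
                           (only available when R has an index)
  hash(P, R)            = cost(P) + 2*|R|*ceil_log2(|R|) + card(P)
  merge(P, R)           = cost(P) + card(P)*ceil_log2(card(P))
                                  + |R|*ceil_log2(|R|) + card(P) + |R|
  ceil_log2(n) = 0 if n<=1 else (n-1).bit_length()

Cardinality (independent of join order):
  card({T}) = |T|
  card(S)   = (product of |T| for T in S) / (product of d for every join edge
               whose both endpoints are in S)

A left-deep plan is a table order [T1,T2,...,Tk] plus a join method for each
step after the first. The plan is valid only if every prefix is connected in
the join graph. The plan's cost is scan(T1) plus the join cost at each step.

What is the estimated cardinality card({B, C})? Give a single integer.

600

Tables in S: B(100), C(60)
Edges inside S: B-C(d=10)
numerator = 100 * 60 = 6000
denominator = 10 = 10
card(S) = 6000 / 10 = 600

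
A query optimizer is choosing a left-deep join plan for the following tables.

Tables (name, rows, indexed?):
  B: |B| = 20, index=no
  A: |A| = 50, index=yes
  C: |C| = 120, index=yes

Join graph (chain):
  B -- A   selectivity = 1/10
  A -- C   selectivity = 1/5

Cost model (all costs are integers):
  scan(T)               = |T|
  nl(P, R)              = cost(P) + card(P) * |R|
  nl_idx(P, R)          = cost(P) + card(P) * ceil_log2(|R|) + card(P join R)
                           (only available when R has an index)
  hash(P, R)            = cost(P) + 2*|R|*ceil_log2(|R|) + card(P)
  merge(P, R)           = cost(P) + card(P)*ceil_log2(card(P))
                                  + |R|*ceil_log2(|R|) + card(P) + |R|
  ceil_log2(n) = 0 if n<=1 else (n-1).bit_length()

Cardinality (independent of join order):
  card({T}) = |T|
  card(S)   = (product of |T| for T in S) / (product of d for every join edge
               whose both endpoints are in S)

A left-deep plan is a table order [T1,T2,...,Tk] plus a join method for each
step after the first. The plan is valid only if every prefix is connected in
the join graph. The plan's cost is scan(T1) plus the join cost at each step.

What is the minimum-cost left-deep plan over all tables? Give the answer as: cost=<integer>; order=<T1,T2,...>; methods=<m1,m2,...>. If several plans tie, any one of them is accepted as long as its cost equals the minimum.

cost=2000; order=B,A,C; methods=nl_idx,merge

Selinger DP (subsets sized 1..n):
  {B}: scan cost=20, card=20
  {A}: scan cost=50, card=50
  {C}: scan cost=120, card=120
  {AB}: card=100; try (A,nl_idx)→240, (B,hash)→300, (A,merge)→490, (B,merge)→520, (A,hash)→640, (A,nl)→1020 …(+1); best=240 via (A,nl_idx)
  {AC}: card=1200; try (A,hash)→840, (C,merge)→1360, (A,merge)→1430, (C,nl_idx)→1600, (C,hash)→1780, (A,nl_idx)→2040 …(+2); best=840 via (A,hash)
  {ABC}: card=2400; try (C,merge)→2000, (C,hash)→2020, (B,hash)→2240, (C,nl_idx)→3340, (C,nl)→12240, (B,merge)→15360 …(+1); best=2000 via (C,merge)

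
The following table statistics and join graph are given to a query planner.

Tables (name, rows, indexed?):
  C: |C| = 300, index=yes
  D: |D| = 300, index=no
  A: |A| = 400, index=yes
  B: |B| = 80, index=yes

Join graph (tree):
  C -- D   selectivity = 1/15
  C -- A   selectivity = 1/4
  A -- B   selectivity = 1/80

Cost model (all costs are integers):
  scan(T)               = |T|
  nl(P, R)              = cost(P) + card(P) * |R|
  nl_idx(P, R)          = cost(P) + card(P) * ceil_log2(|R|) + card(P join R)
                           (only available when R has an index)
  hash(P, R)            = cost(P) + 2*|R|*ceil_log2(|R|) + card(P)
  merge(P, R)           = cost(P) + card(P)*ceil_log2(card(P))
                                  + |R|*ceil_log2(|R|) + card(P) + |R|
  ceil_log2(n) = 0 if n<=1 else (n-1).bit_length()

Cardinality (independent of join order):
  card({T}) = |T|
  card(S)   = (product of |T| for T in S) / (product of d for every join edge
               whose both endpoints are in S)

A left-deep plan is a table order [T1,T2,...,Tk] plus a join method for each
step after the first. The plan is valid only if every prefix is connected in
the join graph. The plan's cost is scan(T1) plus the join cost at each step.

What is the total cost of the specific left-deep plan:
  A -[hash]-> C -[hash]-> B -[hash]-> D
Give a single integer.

72720

step 1: scan A: cost=400, card=400
step 2: join C via hash
    card(P join C) = 400*300/(4) = 30000
    cost = 400 + 2*300*9 + 400 = 6200
step 3: join B via hash
    card(P join B) = 30000*80/(80) = 30000
    cost = 6200 + 2*80*7 + 30000 = 37320
step 4: join D via hash
    card(P join D) = 30000*300/(15) = 600000
    cost = 37320 + 2*300*9 + 30000 = 72720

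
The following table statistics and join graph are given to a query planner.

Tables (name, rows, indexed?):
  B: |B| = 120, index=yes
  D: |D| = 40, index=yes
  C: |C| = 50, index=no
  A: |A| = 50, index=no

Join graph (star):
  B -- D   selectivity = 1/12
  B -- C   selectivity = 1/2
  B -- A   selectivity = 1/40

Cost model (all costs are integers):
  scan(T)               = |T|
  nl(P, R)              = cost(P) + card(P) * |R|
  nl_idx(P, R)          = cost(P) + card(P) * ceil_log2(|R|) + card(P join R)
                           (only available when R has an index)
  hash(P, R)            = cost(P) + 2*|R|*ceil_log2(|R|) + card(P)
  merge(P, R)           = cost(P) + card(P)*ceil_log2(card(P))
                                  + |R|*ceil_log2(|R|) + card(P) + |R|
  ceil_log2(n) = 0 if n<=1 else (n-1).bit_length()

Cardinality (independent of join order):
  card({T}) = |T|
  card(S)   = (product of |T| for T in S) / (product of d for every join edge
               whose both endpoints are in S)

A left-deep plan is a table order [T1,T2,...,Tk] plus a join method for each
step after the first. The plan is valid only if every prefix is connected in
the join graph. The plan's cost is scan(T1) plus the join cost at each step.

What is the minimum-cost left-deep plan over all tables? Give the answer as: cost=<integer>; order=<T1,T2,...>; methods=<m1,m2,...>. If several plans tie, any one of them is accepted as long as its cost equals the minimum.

cost=2280; order=A,B,D,C; methods=nl_idx,hash,hash

Selinger DP (subsets sized 1..n):
  {B}: scan cost=120, card=120
  {D}: scan cost=40, card=40
  {C}: scan cost=50, card=50
  {A}: scan cost=50, card=50
  {BD}: card=400; try (D,hash)→720, (B,nl_idx)→720, (D,nl_idx)→1240, (B,merge)→1280, (D,merge)→1360, (B,hash)→1760 …(+2); best=720 via (D,hash)
  {BC}: card=3000; try (C,hash)→840, (B,merge)→1360, (C,merge)→1430, (B,hash)→1780, (B,nl_idx)→3400, (B,nl)→6050 …(+1); best=840 via (C,hash)
  {AB}: card=150; try (B,nl_idx)→550, (A,hash)→840, (B,merge)→1360, (A,merge)→1430, (B,hash)→1780, (B,nl)→6050 …(+1); best=550 via (B,nl_idx)
  {BCD}: card=10000; try (C,hash)→1720, (D,hash)→4320, (C,merge)→5070, (C,nl)→20720, (D,nl_idx)→28840, (D,merge)→40120 …(+1); best=1720 via (C,hash)
  {ABD}: card=500; try (D,hash)→1180, (A,hash)→1720, (D,nl_idx)→1950, (D,merge)→2180, (A,merge)→5070, (D,nl)→6550 …(+1); best=1180 via (D,hash)
  {ABC}: card=3750; try (C,hash)→1300, (C,merge)→2250, (A,hash)→4440, (C,nl)→8050, (A,merge)→40190, (A,nl)→150840; best=1300 via (C,hash)
  {ABCD}: card=12500; try (C,hash)→2280, (D,hash)→5530, (C,merge)→6530, (A,hash)→12320, (C,nl)→26180, (D,nl_idx)→36300 …(+4); best=2280 via (C,hash)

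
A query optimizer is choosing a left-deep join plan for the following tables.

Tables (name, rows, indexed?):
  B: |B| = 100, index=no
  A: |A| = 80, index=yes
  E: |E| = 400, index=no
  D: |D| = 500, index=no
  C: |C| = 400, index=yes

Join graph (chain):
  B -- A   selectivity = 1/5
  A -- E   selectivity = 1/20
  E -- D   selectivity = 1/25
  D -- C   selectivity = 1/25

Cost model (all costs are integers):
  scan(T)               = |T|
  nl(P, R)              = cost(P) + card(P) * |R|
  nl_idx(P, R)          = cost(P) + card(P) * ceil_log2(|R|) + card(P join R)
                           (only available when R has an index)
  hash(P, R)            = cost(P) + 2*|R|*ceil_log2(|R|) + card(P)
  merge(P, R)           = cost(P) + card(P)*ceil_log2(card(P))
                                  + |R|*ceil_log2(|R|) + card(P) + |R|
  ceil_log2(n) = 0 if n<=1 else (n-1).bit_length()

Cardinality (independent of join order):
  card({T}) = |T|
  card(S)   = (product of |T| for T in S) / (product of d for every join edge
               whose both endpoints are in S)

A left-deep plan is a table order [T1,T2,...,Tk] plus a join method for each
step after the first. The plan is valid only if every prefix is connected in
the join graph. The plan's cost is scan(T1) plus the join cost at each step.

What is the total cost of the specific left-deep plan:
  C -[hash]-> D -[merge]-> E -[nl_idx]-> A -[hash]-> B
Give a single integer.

step 1: scan C: cost=400, card=400
step 2: join D via hash
    card(P join D) = 400*500/(25) = 8000
    cost = 400 + 2*500*9 + 400 = 9800
step 3: join E via merge
    card(P join E) = 8000*400/(25) = 128000
    cost = 9800 + 8000*13 + 400*9 + 8000 + 400 = 125800
step 4: join A via nl_idx
    card(P join A) = 128000*80/(20) = 512000
    cost = 125800 + 128000*7 + 512000 = 1533800
step 5: join B via hash
    card(P join B) = 512000*100/(5) = 10240000
    cost = 1533800 + 2*100*7 + 512000 = 2047200

2047200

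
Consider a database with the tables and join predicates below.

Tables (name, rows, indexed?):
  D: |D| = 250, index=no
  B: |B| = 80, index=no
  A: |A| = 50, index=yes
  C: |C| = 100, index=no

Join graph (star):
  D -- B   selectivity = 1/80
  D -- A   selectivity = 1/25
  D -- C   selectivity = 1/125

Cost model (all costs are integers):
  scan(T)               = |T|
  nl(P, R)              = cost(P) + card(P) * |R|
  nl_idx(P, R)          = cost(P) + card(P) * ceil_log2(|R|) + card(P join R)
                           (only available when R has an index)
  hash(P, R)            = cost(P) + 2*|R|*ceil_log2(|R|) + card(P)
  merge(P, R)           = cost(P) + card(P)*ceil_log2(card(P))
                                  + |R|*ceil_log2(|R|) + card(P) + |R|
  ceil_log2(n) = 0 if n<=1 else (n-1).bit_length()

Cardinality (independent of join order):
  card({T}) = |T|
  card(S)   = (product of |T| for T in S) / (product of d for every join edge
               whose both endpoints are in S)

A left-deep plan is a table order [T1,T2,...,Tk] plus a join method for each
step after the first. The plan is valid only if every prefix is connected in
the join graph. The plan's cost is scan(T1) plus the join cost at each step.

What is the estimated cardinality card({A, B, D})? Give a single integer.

Tables in S: A(50), B(80), D(250)
Edges inside S: D-B(d=80), D-A(d=25)
numerator = 50 * 80 * 250 = 1000000
denominator = 80 * 25 = 2000
card(S) = 1000000 / 2000 = 500

500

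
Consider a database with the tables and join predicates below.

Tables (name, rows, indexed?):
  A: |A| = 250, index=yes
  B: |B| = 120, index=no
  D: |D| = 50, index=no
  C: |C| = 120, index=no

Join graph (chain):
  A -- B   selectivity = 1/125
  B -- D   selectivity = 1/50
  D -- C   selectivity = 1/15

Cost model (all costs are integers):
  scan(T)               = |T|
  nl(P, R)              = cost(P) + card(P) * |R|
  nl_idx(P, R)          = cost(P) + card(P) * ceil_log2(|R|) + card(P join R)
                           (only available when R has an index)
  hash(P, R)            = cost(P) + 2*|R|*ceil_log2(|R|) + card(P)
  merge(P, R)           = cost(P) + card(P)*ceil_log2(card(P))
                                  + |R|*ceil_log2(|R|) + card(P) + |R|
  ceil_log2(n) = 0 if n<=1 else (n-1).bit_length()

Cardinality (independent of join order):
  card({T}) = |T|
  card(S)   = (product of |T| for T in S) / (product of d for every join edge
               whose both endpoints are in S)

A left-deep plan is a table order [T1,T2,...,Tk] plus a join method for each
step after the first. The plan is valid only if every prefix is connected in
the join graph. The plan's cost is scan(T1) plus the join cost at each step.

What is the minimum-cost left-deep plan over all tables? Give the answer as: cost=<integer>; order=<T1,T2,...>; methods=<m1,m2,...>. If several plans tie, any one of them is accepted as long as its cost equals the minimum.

cost=3960; order=B,D,A,C; methods=hash,nl_idx,hash

Selinger DP (subsets sized 1..n):
  {A}: scan cost=250, card=250
  {B}: scan cost=120, card=120
  {D}: scan cost=50, card=50
  {C}: scan cost=120, card=120
  {AB}: card=240; try (A,nl_idx)→1320, (B,hash)→2180, (A,merge)→3330, (B,merge)→3460, (A,hash)→4240, (A,nl)→30120 …(+1); best=1320 via (A,nl_idx)
  {BD}: card=120; try (D,hash)→840, (B,merge)→1360, (D,merge)→1430, (B,hash)→1780, (B,nl)→6050, (D,nl)→6120; best=840 via (D,hash)
  {CD}: card=400; try (D,hash)→840, (C,merge)→1360, (D,merge)→1430, (C,hash)→1780, (C,nl)→6050, (D,nl)→6120; best=840 via (D,hash)
  {ABD}: card=240; try (A,nl_idx)→2040, (D,hash)→2160, (D,merge)→3830, (A,merge)→4050, (A,hash)→4960, (D,nl)→13320 …(+1); best=2040 via (A,nl_idx)
  {BCD}: card=960; try (C,hash)→2640, (C,merge)→2760, (B,hash)→2920, (B,merge)→5800, (C,nl)→15240, (B,nl)→48840; best=2640 via (C,hash)
  {ABCD}: card=1920; try (C,hash)→3960, (C,merge)→5160, (A,hash)→7600, (A,nl_idx)→12240, (A,merge)→15450, (C,nl)→30840 …(+1); best=3960 via (C,hash)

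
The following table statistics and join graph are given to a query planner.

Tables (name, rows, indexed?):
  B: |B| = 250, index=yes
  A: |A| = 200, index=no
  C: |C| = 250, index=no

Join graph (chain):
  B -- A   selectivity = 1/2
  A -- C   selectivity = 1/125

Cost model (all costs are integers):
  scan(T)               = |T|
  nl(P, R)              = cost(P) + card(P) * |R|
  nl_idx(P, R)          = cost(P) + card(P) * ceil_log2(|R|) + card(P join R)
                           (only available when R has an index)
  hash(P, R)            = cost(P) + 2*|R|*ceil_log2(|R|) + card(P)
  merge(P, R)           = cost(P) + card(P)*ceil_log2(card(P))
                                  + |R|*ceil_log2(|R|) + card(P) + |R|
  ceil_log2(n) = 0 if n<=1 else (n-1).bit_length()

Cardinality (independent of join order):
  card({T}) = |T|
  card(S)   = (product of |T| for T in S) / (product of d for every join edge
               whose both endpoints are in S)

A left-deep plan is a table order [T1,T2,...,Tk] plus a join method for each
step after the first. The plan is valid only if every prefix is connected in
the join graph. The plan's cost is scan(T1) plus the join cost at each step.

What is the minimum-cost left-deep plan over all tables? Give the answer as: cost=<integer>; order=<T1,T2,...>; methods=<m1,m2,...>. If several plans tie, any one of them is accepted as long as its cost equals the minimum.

cost=8100; order=C,A,B; methods=hash,hash

Selinger DP (subsets sized 1..n):
  {B}: scan cost=250, card=250
  {A}: scan cost=200, card=200
  {C}: scan cost=250, card=250
  {AB}: card=25000; try (A,hash)→3700, (B,merge)→4250, (A,merge)→4300, (B,hash)→4400, (B,nl_idx)→26800, (B,nl)→50200 …(+1); best=3700 via (A,hash)
  {AC}: card=400; try (A,hash)→3700, (C,merge)→4250, (A,merge)→4300, (C,hash)→4400, (C,nl)→50200, (A,nl)→50250; best=3700 via (A,hash)
  {ABC}: card=50000; try (B,hash)→8100, (B,merge)→9950, (C,hash)→32700, (B,nl_idx)→56900, (B,nl)→103700, (C,merge)→405950 …(+1); best=8100 via (B,hash)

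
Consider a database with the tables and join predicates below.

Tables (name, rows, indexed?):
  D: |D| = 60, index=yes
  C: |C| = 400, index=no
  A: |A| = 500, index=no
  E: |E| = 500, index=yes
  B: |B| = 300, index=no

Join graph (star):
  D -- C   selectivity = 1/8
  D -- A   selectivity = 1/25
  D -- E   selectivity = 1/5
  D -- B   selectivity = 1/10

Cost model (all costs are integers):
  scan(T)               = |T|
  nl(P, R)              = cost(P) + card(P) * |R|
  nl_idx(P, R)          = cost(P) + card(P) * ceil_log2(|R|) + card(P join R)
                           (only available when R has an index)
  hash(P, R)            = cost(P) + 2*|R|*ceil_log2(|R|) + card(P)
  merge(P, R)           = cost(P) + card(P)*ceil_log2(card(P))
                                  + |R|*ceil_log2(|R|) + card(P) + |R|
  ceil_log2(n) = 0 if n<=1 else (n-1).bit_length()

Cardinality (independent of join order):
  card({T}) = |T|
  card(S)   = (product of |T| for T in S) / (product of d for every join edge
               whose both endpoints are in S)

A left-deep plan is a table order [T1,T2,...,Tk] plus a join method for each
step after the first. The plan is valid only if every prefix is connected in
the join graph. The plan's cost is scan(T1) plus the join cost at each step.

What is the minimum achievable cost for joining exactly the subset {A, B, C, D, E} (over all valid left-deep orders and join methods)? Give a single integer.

1860520

Selinger DP over subsets of {A,B,C,D,E}:
  {D}: scan cost=60, card=60
  {C}: scan cost=400, card=400
  {A}: scan cost=500, card=500
  {E}: scan cost=500, card=500
  {B}: scan cost=300, card=300
  {CD}: card=3000; try (D,hash)→1520, (C,merge)→4480, (D,merge)→4820, (D,nl_idx)→5800, (C,hash)→7320, (C,nl)→24060 …(+1); best=1520 via (D,hash)
  {AD}: card=1200; try (D,hash)→1720, (D,nl_idx)→4700, (A,merge)→5480, (D,merge)→5920, (A,hash)→9120, (A,nl)→30060 …(+1); best=1720 via (D,hash)
  {DE}: card=6000; try (D,hash)→1720, (E,merge)→5480, (D,merge)→5920, (E,nl_idx)→6600, (E,hash)→9120, (D,nl_idx)→9500 …(+2); best=1720 via (D,hash)
  {BD}: card=1800; try (D,hash)→1320, (B,merge)→3480, (D,merge)→3720, (D,nl_idx)→3900, (B,hash)→5520, (B,nl)→18060 …(+1); best=1320 via (D,hash)
  {ACD}: card=60000; try (C,hash)→10120, (A,hash)→13520, (C,merge)→20120, (A,merge)→45520, (C,nl)→481720, (A,nl)→1501520; best=10120 via (C,hash)
  {CDE}: card=300000; try (E,hash)→13520, (C,hash)→14920, (E,merge)→45520, (C,merge)→89720, (E,nl_idx)→328520, (E,nl)→1501520 …(+1); best=13520 via (E,hash)
  {BCD}: card=90000; try (B,hash)→9920, (C,hash)→10320, (C,merge)→26920, (B,merge)→43520, (C,nl)→721320, (B,nl)→901520; best=9920 via (B,hash)
  {ADE}: card=120000; try (E,hash)→11920, (A,hash)→16720, (E,merge)→21120, (A,merge)→90720, (E,nl_idx)→132520, (E,nl)→601720 …(+1); best=11920 via (E,hash)
  {ABD}: card=36000; try (B,hash)→8320, (A,hash)→12120, (B,merge)→19120, (A,merge)→27920, (B,nl)→361720, (A,nl)→901320; best=8320 via (B,hash)
  {BDE}: card=180000; try (E,hash)→12120, (B,hash)→13120, (E,merge)→27920, (B,merge)→88720, (E,nl_idx)→197520, (E,nl)→901320 …(+1); best=12120 via (E,hash)
  {ACDE}: card=6000000; try (E,hash)→79120, (C,hash)→139120, (A,hash)→322520, (E,merge)→1035120, (C,merge)→2175920, (A,merge)→6018520 …(+4); best=79120 via (E,hash)
  {ABCD}: card=1800000; try (C,hash)→51520, (B,hash)→75520, (A,hash)→108920, (C,merge)→624320, (B,merge)→1033120, (A,merge)→1634920 …(+3); best=51520 via (C,hash)
  {BCDE}: card=9000000; try (E,hash)→108920, (C,hash)→199320, (B,hash)→318920, (E,merge)→1634920, (C,merge)→3436120, (B,merge)→6016520 …(+4); best=108920 via (E,hash)
  {ABDE}: card=3600000; try (E,hash)→53320, (B,hash)→137320, (A,hash)→201120, (E,merge)→625320, (B,merge)→2174920, (A,merge)→3437120 …(+4); best=53320 via (E,hash)
  {ABCDE}: card=180000000; try (E,hash)→1860520, (C,hash)→3660520, (B,hash)→6084520, (A,hash)→9117920, (E,merge)→39656520, (C,merge)→82857320 …(+7); best=1860520 via (E,hash)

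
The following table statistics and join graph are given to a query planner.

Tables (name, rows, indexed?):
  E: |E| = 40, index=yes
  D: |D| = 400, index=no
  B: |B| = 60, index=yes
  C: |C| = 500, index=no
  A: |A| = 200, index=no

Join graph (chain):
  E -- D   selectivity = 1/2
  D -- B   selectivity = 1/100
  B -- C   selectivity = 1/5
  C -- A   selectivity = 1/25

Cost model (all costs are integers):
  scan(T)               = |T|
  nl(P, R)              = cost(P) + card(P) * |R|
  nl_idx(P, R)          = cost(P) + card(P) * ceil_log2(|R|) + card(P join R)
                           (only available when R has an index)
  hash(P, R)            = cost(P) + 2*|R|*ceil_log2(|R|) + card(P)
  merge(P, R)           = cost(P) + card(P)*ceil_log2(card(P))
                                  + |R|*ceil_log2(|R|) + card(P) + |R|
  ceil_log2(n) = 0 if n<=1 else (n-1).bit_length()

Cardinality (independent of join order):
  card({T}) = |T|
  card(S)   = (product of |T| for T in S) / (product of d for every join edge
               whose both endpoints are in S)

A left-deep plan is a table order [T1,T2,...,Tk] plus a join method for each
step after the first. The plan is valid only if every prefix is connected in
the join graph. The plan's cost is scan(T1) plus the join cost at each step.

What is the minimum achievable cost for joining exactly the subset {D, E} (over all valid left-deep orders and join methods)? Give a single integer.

Selinger DP over subsets of {D,E}:
  {E}: scan cost=40, card=40
  {D}: scan cost=400, card=400
  {DE}: card=8000; try (E,hash)→1280, (D,merge)→4320, (E,merge)→4680, (D,hash)→7280, (E,nl_idx)→10800, (D,nl)→16040 …(+1); best=1280 via (E,hash)

1280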